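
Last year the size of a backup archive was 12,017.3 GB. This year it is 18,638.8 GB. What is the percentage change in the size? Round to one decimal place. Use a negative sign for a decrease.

55.1%

Change: 18,638.8 − 12,017.3 = 6,621.5.
Relative to the original: 6,621.5 ÷ 12,017.3 ≈ 55.1%.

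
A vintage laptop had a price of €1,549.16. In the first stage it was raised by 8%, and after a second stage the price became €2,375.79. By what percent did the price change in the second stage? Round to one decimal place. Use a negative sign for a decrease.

42.0%

After the first stage: €1,549.16 × 1.08 = €1673.0928.
Second-stage multiplier: €2,375.79 ÷ €1673.0928 ≈ 1.42.
That is a change of 42.0%.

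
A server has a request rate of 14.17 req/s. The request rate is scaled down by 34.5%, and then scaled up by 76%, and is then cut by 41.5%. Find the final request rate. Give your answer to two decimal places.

9.56 req/s

Each change multiplies by a factor: 0.655 × 1.76 × 0.585 = 0.674388.
14.17 × 0.674388 = 9.55607796 ≈ 9.56.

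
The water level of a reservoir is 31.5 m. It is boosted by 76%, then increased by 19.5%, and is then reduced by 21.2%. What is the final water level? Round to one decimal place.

52.2 m

Apply the 76% increase: 31.5 × 1.76 = 55.44.
19.5% increase: 55.44 × 1.195 = 66.2508.
21.2% decrease: 66.2508 × 0.788 = 52.2056304 ≈ 52.2.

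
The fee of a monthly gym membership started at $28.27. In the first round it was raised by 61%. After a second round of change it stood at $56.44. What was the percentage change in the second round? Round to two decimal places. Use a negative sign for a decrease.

24.00%

After the first round: $28.27 × 1.61 = $45.5147.
Second-round multiplier: $56.44 ÷ $45.5147 ≈ 1.240039.
That is a change of 24.00%.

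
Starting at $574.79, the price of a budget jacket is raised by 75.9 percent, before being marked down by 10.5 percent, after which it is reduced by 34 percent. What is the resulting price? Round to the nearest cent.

Apply the 75.9% increase: $574.79 × 1.759 = $1011.05561.
10.5% decrease: $1011.05561 × 0.895 = $904.89477095.
34% decrease: $904.89477095 × 0.66 = $597.230548827 ≈ $597.23.

$597.23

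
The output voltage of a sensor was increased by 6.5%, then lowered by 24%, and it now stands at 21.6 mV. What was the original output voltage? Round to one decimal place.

The overall multiplier applied was 1.065 × 0.76 = 0.8094.
So the original output voltage was 21.6 ÷ 0.8094 ≈ 26.7 mV.

26.7 mV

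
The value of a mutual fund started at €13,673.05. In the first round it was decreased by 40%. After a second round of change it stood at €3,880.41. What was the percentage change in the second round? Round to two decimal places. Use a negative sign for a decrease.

After the first round: €13,673.05 × 0.6 = €8203.83.
Second-round multiplier: €3,880.41 ÷ €8203.83 ≈ 0.473.
That is a change of -52.70%.

-52.70%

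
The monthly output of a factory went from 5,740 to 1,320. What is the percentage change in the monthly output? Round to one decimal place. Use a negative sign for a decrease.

-77.0%

Change: 1,320 − 5,740 = -4,420.
Relative to the original: -4,420 ÷ 5,740 ≈ -77.0%.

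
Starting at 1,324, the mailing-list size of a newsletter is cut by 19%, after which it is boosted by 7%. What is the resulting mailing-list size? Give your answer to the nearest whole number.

1,148

After the 19% decrease: 1,324 × 0.81 = 1072.44.
After the 7% increase: 1072.44 × 1.07 = 1147.5108 ≈ 1,148.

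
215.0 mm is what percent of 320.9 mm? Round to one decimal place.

67.0%

215.0 mm ÷ 320.9 mm ≈ 67.0%.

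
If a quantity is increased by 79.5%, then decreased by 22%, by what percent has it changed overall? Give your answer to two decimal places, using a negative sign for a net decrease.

The combined multiplier is 1.795 × 0.78 = 1.4001.
That corresponds to an increase of 40.01%.

40.01%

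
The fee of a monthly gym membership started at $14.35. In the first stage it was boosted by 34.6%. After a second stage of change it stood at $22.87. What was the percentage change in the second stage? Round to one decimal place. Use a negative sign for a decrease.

18.4%

After the first stage: $14.35 × 1.346 = $19.3151.
Second-stage multiplier: $22.87 ÷ $19.3151 ≈ 1.18405.
That is a change of 18.4%.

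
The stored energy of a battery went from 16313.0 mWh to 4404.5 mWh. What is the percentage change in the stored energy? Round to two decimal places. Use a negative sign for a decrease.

-73.00%

Change: 4404.5 − 16313.0 = -11908.5.
Relative to the original: -11908.5 ÷ 16313.0 ≈ -73.00%.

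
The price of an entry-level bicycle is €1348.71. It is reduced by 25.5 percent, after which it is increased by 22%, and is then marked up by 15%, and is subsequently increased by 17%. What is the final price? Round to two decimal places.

Each change multiplies by a factor: 0.745 × 1.22 × 1.15 × 1.17 = 1.22292495.
€1348.71 × 1.22292495 = €1649.3711093145 ≈ €1649.37.

€1649.37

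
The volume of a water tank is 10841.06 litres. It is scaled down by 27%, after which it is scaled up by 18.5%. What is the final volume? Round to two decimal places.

Each change multiplies by a factor: 0.73 × 1.185 = 0.86505.
10841.06 × 0.86505 = 9378.058953 ≈ 9378.06.

9378.06 litres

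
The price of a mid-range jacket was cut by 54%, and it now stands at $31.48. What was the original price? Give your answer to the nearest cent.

The overall multiplier applied was 0.46.
So the original price was $31.48 ÷ 0.46 ≈ $68.43.

$68.43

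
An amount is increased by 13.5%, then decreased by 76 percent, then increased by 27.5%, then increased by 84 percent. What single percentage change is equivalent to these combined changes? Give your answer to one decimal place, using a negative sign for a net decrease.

The combined multiplier is 1.135 × 0.24 × 1.275 × 1.84 = 0.6390504.
That corresponds to a decrease of 36.1%.

-36.1%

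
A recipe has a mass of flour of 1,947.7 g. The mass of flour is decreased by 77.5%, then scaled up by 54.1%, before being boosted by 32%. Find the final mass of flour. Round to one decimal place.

Each change multiplies by a factor: 0.225 × 1.541 × 1.32 = 0.457677.
1,947.7 × 0.457677 = 891.4174929 ≈ 891.4.

891.4 g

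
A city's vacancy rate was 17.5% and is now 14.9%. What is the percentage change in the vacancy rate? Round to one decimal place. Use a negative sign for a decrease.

The change is 14.9 − 17.5 = -2.6 percentage points.
Relative to the original 17.5%, that is -2.6 ÷ 17.5 ≈ -14.9%.

-14.9%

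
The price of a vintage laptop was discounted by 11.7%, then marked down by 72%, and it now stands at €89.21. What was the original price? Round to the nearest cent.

Undoing the 72% decrease: €89.21 ÷ 0.28 ≈ €318.607143.
Undoing the 11.7% decrease: €318.607143 ÷ 0.883 ≈ €360.82.

€360.82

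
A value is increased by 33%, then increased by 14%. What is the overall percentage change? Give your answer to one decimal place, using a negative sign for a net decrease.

The combined multiplier is 1.33 × 1.14 = 1.5162.
That corresponds to an increase of 51.6%.

51.6%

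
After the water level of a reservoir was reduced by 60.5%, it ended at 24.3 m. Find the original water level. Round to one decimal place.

The overall multiplier applied was 0.395.
So the original water level was 24.3 ÷ 0.395 ≈ 61.5 m.

61.5 m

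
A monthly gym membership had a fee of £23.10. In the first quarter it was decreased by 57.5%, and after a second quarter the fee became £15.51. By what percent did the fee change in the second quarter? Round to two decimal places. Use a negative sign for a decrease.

After the first quarter: £23.10 × 0.425 = £9.8175.
Second-quarter multiplier: £15.51 ÷ £9.8175 ≈ 1.579832.
That is a change of 57.98%.

57.98%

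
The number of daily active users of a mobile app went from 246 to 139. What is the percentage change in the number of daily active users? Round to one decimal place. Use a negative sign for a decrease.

Change: 139 − 246 = -107.
Relative to the original: -107 ÷ 246 ≈ -43.5%.

-43.5%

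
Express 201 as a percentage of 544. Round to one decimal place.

201 ÷ 544 ≈ 36.9%.

36.9%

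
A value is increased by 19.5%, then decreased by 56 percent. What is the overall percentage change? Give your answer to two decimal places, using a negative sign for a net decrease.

-47.42%

A 19.5% increase multiplies by 1.195.
Then a 56% decrease: 1.195 × 0.44 = 0.5258.
Overall factor 0.5258, i.e. -47.42%.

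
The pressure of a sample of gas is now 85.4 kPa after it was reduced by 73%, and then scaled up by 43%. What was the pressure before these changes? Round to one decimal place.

221.2 kPa

The overall multiplier applied was 0.27 × 1.43 = 0.3861.
So the original pressure was 85.4 ÷ 0.3861 ≈ 221.2 kPa.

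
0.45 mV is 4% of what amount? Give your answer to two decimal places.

0.45 mV ÷ 0.04 = 11.25 mV.

11.25 mV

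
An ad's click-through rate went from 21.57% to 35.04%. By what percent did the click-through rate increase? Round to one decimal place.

62.4%

The change is 35.04 − 21.57 = 13.47 percentage points.
Relative to the original 21.57%, that is 13.47 ÷ 21.57 ≈ 62.4%.
So the click-through rate rose by 62.4%.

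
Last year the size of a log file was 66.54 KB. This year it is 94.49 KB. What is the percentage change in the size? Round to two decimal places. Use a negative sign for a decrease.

Change: 94.49 − 66.54 = 27.95.
Relative to the original: 27.95 ÷ 66.54 ≈ 42.00%.

42.00%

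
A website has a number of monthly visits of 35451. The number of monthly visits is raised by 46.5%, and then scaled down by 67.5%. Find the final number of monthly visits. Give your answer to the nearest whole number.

Each change multiplies by a factor: 1.465 × 0.325 = 0.476125.
35451 × 0.476125 = 16879.107375 ≈ 16879.

16879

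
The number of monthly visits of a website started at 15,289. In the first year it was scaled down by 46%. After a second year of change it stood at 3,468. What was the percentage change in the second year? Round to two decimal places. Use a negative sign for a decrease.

-57.99%

After the first year: 15,289 × 0.54 = 8256.06.
Second-year multiplier: 3,468 ÷ 8256.06 ≈ 0.420055.
That is a change of -57.99%.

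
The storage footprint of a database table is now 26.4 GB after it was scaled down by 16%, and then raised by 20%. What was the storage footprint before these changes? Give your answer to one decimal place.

The overall multiplier applied was 0.84 × 1.2 = 1.008.
So the original storage footprint was 26.4 ÷ 1.008 ≈ 26.2 GB.

26.2 GB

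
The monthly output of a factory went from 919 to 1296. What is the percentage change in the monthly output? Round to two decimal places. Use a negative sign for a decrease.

Change: 1296 − 919 = 377.
Relative to the original: 377 ÷ 919 ≈ 41.02%.

41.02%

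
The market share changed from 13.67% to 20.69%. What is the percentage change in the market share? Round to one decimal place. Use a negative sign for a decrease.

51.4%

The change is 20.69 − 13.67 = 7.02 percentage points.
Relative to the original 13.67%, that is 7.02 ÷ 13.67 ≈ 51.4%.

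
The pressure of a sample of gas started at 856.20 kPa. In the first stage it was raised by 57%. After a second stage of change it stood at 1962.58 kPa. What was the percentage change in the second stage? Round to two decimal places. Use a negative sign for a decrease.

After the first stage: 856.20 × 1.57 = 1344.234.
Second-stage multiplier: 1962.58 ÷ 1344.234 ≈ 1.459999.
That is a change of 46.00%.

46.00%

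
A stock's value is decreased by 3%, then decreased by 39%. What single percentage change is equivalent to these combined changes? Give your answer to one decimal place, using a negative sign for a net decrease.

A 3% decrease multiplies by 0.97.
Then a 39% decrease: 0.97 × 0.61 = 0.5917.
Overall factor 0.5917, i.e. -40.8%.

-40.8%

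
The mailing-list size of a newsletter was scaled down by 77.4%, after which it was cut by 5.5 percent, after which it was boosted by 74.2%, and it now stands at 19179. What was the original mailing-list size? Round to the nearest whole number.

51551

The overall multiplier applied was 0.226 × 0.945 × 1.742 = 0.37203894.
So the original mailing-list size was 19179 ÷ 0.37203894 ≈ 51551.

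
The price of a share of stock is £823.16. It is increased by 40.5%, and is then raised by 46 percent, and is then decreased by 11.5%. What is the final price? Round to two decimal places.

40.5% increase: £823.16 × 1.405 = £1156.5398.
46% increase: £1156.5398 × 1.46 = £1688.548108.
Apply the 11.5% decrease: £1688.548108 × 0.885 = £1494.36507558 ≈ £1494.37.

£1494.37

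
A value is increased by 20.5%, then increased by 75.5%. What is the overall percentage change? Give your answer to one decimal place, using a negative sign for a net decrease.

The combined multiplier is 1.205 × 1.755 = 2.114775.
That corresponds to an increase of 111.5%.

111.5%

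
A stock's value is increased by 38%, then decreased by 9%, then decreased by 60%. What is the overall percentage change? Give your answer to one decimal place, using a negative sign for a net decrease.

A 38% increase multiplies by 1.38.
Then a 9% decrease: 1.38 × 0.91 = 1.2558.
Then a 60% decrease: 1.2558 × 0.4 = 0.50232.
Overall factor 0.50232, i.e. -49.8%.

-49.8%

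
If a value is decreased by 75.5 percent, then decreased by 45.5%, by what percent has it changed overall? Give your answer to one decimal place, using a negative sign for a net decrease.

-86.6%

A 75.5% decrease multiplies by 0.245.
Then a 45.5% decrease: 0.245 × 0.545 = 0.133525.
Overall factor 0.133525, i.e. -86.6%.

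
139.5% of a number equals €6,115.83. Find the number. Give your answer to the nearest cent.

€4,384.11

€6,115.83 ÷ 1.395 ≈ €4,384.11.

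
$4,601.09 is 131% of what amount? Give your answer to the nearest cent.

$3,512.28

$4,601.09 ÷ 1.31 ≈ $3,512.28.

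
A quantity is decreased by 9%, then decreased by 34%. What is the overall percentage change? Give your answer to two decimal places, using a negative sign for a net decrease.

The combined multiplier is 0.91 × 0.66 = 0.6006.
That corresponds to a decrease of 39.94%.

-39.94%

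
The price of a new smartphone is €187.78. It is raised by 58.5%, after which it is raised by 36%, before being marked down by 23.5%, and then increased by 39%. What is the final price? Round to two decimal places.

€430.42

After the 58.5% increase: €187.78 × 1.585 = €297.6313.
After the 36% increase: €297.6313 × 1.36 = €404.778568.
After the 23.5% decrease: €404.778568 × 0.765 = €309.65560452.
Apply the 39% increase: €309.65560452 × 1.39 = €430.4212902828 ≈ €430.42.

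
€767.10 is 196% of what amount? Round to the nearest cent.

€767.10 ÷ 1.96 ≈ €391.38.

€391.38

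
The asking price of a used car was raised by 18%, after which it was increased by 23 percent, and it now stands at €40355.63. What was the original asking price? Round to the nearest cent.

€27804.62

Undoing the 23% increase: €40355.63 ÷ 1.23 ≈ €32809.455285.
Undoing the 18% increase: €32809.455285 ÷ 1.18 ≈ €27804.62.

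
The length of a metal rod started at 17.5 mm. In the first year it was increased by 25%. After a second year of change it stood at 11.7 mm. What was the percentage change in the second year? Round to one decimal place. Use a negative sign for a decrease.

-46.5%

After the first year: 17.5 × 1.25 = 21.875.
Second-year multiplier: 11.7 ÷ 21.875 ≈ 0.53486.
That is a change of -46.5%.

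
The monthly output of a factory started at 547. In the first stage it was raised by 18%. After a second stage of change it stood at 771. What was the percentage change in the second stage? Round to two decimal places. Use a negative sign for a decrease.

19.45%

After the first stage: 547 × 1.18 = 645.46.
Second-stage multiplier: 771 ÷ 645.46 ≈ 1.194497.
That is a change of 19.45%.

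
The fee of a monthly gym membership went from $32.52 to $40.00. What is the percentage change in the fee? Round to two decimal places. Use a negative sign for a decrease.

23.00%

Change: $40.00 − $32.52 = $7.48.
Relative to the original: $7.48 ÷ $32.52 ≈ 23.00%.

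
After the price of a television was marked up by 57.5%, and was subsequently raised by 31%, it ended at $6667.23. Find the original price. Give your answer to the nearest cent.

The overall multiplier applied was 1.575 × 1.31 = 2.06325.
So the original price was $6667.23 ÷ 2.06325 ≈ $3231.42.

$3231.42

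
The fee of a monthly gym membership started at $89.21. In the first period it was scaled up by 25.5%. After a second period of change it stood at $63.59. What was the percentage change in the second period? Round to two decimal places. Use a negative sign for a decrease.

After the first period: $89.21 × 1.255 = $111.95855.
Second-period multiplier: $63.59 ÷ $111.95855 ≈ 0.567978.
That is a change of -43.20%.

-43.20%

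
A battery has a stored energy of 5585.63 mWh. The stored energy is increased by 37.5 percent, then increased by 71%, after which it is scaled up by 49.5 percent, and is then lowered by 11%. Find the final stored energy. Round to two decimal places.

Each change multiplies by a factor: 1.375 × 1.71 × 1.495 × 0.89 = 3.1284556875.
5585.63 × 3.1284556875 = 17474.395941770625 ≈ 17474.40.

17474.40 mWh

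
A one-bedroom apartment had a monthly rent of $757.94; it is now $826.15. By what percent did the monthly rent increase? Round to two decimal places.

9.00%

Change: $826.15 − $757.94 = $68.21.
Relative to the original: $68.21 ÷ $757.94 ≈ 9.00%.
So the monthly rent increased by 9.00%.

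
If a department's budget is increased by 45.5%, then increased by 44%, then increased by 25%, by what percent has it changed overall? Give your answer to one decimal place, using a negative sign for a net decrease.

The combined multiplier is 1.455 × 1.44 × 1.25 = 2.619.
That corresponds to an increase of 161.9%.

161.9%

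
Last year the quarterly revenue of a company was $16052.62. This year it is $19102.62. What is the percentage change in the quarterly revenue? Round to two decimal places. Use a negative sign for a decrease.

Change: $19102.62 − $16052.62 = $3050.00.
Relative to the original: $3050.00 ÷ $16052.62 ≈ 19.00%.

19.00%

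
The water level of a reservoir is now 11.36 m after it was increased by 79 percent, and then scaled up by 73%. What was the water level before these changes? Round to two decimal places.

Undoing the 73% increase: 11.36 ÷ 1.73 ≈ 6.566474.
Undoing the 79% increase: 6.566474 ÷ 1.79 ≈ 3.67 m.

3.67 m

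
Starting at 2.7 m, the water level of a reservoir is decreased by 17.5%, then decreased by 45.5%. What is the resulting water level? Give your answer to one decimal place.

1.2 m

Apply the 17.5% decrease: 2.7 × 0.825 = 2.2275.
45.5% decrease: 2.2275 × 0.545 = 1.2139875 ≈ 1.2.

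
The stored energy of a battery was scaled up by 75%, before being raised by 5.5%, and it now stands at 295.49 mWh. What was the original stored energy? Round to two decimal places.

Undoing the 5.5% increase: 295.49 ÷ 1.055 ≈ 280.085308.
Undoing the 75% increase: 280.085308 ÷ 1.75 ≈ 160.05 mWh.

160.05 mWh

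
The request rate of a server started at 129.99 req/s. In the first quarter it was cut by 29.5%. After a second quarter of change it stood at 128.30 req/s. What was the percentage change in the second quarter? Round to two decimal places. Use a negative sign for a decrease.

40.00%

After the first quarter: 129.99 × 0.705 = 91.64295.
Second-quarter multiplier: 128.30 ÷ 91.64295 ≈ 1.399999.
That is a change of 40.00%.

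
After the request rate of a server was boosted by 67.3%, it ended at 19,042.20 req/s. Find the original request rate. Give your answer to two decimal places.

The overall multiplier applied was 1.673.
So the original request rate was 19,042.20 ÷ 1.673 ≈ 11,382.07 req/s.

11,382.07 req/s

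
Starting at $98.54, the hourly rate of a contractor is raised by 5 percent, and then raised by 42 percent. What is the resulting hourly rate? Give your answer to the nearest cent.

$146.92

Each change multiplies by a factor: 1.05 × 1.42 = 1.491.
$98.54 × 1.491 = $146.92314 ≈ $146.92.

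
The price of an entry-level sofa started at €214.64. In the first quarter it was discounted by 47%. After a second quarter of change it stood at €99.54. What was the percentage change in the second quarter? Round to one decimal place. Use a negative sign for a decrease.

-12.5%

After the first quarter: €214.64 × 0.53 = €113.7592.
Second-quarter multiplier: €99.54 ÷ €113.7592 ≈ 0.87501.
That is a change of -12.5%.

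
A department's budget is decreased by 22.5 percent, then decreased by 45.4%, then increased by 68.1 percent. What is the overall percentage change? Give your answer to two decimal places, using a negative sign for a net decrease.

A 22.5% decrease multiplies by 0.775.
Then a 45.4% decrease: 0.775 × 0.546 = 0.42315.
Then a 68.1% increase: 0.42315 × 1.681 = 0.71131515.
Overall factor 0.71131515, i.e. -28.87%.

-28.87%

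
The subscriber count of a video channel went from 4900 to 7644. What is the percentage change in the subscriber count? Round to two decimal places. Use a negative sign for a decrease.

56.00%

Change: 7644 − 4900 = 2744.
Relative to the original: 2744 ÷ 4900 = 56.00%.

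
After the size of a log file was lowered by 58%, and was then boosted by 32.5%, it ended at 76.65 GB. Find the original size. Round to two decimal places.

Undoing the 32.5% increase: 76.65 ÷ 1.325 ≈ 57.849057.
Undoing the 58% decrease: 57.849057 ÷ 0.42 ≈ 137.74 GB.

137.74 GB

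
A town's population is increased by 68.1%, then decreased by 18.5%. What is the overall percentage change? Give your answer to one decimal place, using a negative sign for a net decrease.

The combined multiplier is 1.681 × 0.815 = 1.370015.
That corresponds to an increase of 37.0%.

37.0%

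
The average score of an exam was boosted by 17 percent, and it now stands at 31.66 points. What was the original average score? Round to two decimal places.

The overall multiplier applied was 1.17.
So the original average score was 31.66 ÷ 1.17 ≈ 27.06 points.

27.06 points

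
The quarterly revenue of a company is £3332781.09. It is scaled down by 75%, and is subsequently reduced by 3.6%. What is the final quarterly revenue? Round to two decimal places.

75% decrease: £3332781.09 × 0.25 = £833195.2725.
Apply the 3.6% decrease: £833195.2725 × 0.964 = £803200.24269 ≈ £803200.24.

£803200.24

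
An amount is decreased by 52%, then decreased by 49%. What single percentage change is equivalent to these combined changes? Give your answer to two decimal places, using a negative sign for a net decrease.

The combined multiplier is 0.48 × 0.51 = 0.2448.
That corresponds to a decrease of 75.52%.

-75.52%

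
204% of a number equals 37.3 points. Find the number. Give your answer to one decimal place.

37.3 points ÷ 2.04 ≈ 18.3 points.

18.3 points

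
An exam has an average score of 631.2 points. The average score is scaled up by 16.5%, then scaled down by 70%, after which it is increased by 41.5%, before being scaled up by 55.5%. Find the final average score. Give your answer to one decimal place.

Apply the 16.5% increase: 631.2 × 1.165 = 735.348.
Apply the 70% decrease: 735.348 × 0.3 = 220.6044.
Apply the 41.5% increase: 220.6044 × 1.415 = 312.155226.
After the 55.5% increase: 312.155226 × 1.555 = 485.40137643 ≈ 485.4.

485.4 points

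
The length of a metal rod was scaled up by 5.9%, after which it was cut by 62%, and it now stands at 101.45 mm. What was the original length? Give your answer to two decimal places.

252.10 mm

The overall multiplier applied was 1.059 × 0.38 = 0.40242.
So the original length was 101.45 ÷ 0.40242 ≈ 252.10 mm.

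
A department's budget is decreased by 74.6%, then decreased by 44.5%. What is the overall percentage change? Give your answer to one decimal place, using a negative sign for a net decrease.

-85.9%

A 74.6% decrease multiplies by 0.254.
Then a 44.5% decrease: 0.254 × 0.555 = 0.14097.
Overall factor 0.14097, i.e. -85.9%.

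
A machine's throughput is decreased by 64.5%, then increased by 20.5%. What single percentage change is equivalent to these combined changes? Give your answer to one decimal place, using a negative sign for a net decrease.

A 64.5% decrease multiplies by 0.355.
Then a 20.5% increase: 0.355 × 1.205 = 0.427775.
Overall factor 0.427775, i.e. -57.2%.

-57.2%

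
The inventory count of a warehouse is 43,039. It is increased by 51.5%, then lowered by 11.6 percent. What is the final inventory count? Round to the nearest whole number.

57,640

After the 51.5% increase: 43,039 × 1.515 = 65204.085.
After the 11.6% decrease: 65204.085 × 0.884 = 57640.41114 ≈ 57,640.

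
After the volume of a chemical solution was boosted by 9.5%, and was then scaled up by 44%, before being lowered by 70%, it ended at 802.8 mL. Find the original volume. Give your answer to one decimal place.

The overall multiplier applied was 1.095 × 1.44 × 0.3 = 0.47304.
So the original volume was 802.8 ÷ 0.47304 ≈ 1697.1 mL.

1697.1 mL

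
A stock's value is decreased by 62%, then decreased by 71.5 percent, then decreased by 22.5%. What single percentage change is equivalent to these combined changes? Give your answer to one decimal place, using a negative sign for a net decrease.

-91.6%

A 62% decrease multiplies by 0.38.
Then a 71.5% decrease: 0.38 × 0.285 = 0.1083.
Then a 22.5% decrease: 0.1083 × 0.775 = 0.0839325.
Overall factor 0.0839325, i.e. -91.6%.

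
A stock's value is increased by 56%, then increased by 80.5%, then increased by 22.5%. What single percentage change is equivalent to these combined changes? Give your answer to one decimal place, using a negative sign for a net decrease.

244.9%

A 56% increase multiplies by 1.56.
Then an 80.5% increase: 1.56 × 1.805 = 2.8158.
Then a 22.5% increase: 2.8158 × 1.225 = 3.449355.
Overall factor 3.449355, i.e. 244.9%.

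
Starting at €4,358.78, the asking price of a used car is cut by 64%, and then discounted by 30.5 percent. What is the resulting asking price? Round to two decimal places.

€1,090.57

64% decrease: €4,358.78 × 0.36 = €1569.1608.
30.5% decrease: €1569.1608 × 0.695 = €1090.566756 ≈ €1,090.57.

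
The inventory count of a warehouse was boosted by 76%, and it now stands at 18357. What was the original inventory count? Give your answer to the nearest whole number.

10430

The overall multiplier applied was 1.76.
So the original inventory count was 18357 ÷ 1.76 ≈ 10430.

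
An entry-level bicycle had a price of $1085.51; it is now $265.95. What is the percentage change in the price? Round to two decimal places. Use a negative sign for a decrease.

-75.50%

Change: $265.95 − $1085.51 = -$819.56.
Relative to the original: -$819.56 ÷ $1085.51 ≈ -75.50%.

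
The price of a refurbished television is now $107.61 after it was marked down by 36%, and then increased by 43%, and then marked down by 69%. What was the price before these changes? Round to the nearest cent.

Undoing the 69% decrease: $107.61 ÷ 0.31 ≈ $347.129032.
Undoing the 43% increase: $347.129032 ÷ 1.43 ≈ $242.747575.
Undoing the 36% decrease: $242.747575 ÷ 0.64 ≈ $379.29.

$379.29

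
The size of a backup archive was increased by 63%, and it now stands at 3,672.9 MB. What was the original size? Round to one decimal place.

The overall multiplier applied was 1.63.
So the original size was 3,672.9 ÷ 1.63 ≈ 2,253.3 MB.

2,253.3 MB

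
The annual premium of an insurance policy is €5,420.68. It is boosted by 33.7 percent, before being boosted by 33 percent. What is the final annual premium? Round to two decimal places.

Each change multiplies by a factor: 1.337 × 1.33 = 1.77821.
€5,420.68 × 1.77821 = €9639.1073828 ≈ €9,639.11.

€9,639.11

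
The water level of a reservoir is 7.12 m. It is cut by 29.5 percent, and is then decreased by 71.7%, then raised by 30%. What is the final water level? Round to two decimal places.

Each change multiplies by a factor: 0.705 × 0.283 × 1.3 = 0.2593695.
7.12 × 0.2593695 = 1.84671084 ≈ 1.85.

1.85 m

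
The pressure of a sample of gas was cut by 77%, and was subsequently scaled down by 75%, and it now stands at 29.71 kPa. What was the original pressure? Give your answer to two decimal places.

Undoing the 75% decrease: 29.71 ÷ 0.25 = 118.84.
Undoing the 77% decrease: 118.84 ÷ 0.23 ≈ 516.70 kPa.

516.70 kPa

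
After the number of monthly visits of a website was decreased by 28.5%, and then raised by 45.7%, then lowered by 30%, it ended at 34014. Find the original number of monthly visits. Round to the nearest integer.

46644

The overall multiplier applied was 0.715 × 1.457 × 0.7 = 0.7292285.
So the original number of monthly visits was 34014 ÷ 0.7292285 ≈ 46644.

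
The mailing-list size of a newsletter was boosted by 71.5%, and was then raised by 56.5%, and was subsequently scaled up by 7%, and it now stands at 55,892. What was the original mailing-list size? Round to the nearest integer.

The overall multiplier applied was 1.715 × 1.565 × 1.07 = 2.87185325.
So the original mailing-list size was 55,892 ÷ 2.87185325 ≈ 19,462.

19,462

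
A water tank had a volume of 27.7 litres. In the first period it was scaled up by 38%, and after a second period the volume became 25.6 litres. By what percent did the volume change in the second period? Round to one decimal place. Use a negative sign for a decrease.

After the first period: 27.7 × 1.38 = 38.226.
Second-period multiplier: 25.6 ÷ 38.226 ≈ 0.6697.
That is a change of -33.0%.

-33.0%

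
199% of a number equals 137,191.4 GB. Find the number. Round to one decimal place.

137,191.4 GB ÷ 1.99 ≈ 68,940.4 GB.

68,940.4 GB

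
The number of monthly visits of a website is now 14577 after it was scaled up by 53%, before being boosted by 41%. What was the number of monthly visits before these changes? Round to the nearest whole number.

The overall multiplier applied was 1.53 × 1.41 = 2.1573.
So the original number of monthly visits was 14577 ÷ 2.1573 ≈ 6757.

6757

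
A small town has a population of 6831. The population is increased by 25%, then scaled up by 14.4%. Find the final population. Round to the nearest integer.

9768

25% increase: 6831 × 1.25 = 8538.75.
14.4% increase: 8538.75 × 1.144 = 9768.33 ≈ 9768.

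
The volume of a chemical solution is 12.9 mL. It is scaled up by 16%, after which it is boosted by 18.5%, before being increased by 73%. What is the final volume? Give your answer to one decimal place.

Apply the 16% increase: 12.9 × 1.16 = 14.964.
18.5% increase: 14.964 × 1.185 = 17.73234.
Apply the 73% increase: 17.73234 × 1.73 = 30.6769482 ≈ 30.7.

30.7 mL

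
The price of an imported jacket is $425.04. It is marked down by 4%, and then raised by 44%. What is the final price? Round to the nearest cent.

$587.58

Apply the 4% decrease: $425.04 × 0.96 = $408.0384.
Apply the 44% increase: $408.0384 × 1.44 = $587.575296 ≈ $587.58.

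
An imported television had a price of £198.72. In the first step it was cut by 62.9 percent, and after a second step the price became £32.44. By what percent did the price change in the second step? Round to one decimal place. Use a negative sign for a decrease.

-56.0%

After the first step: £198.72 × 0.371 = £73.72512.
Second-step multiplier: £32.44 ÷ £73.72512 ≈ 0.44001.
That is a change of -56.0%.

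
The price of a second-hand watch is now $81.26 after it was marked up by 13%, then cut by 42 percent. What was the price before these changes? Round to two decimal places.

$123.99

Undoing the 42% decrease: $81.26 ÷ 0.58 ≈ $140.103448.
Undoing the 13% increase: $140.103448 ÷ 1.13 ≈ $123.99.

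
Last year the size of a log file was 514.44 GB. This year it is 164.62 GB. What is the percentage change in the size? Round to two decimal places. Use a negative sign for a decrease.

-68.00%

Change: 164.62 − 514.44 = -349.82.
Relative to the original: -349.82 ÷ 514.44 ≈ -68.00%.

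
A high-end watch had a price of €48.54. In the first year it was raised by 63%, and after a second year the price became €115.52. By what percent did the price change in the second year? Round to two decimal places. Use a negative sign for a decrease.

46.01%

After the first year: €48.54 × 1.63 = €79.1202.
Second-year multiplier: €115.52 ÷ €79.1202 ≈ 1.460057.
That is a change of 46.01%.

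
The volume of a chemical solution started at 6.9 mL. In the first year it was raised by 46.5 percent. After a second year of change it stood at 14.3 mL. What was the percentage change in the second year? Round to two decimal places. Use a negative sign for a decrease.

41.47%

After the first year: 6.9 × 1.465 = 10.1085.
Second-year multiplier: 14.3 ÷ 10.1085 ≈ 1.414651.
That is a change of 41.47%.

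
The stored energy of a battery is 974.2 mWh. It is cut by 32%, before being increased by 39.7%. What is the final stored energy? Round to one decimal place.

Each change multiplies by a factor: 0.68 × 1.397 = 0.94996.
974.2 × 0.94996 = 925.451032 ≈ 925.5.

925.5 mWh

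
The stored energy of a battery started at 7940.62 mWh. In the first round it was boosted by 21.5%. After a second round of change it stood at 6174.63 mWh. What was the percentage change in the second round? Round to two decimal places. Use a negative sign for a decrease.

-36.00%

After the first round: 7940.62 × 1.215 = 9647.8533.
Second-round multiplier: 6174.63 ÷ 9647.8533 ≈ 0.64.
That is a change of -36.00%.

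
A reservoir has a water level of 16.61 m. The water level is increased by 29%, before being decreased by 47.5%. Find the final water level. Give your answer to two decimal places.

After the 29% increase: 16.61 × 1.29 = 21.4269.
47.5% decrease: 21.4269 × 0.525 = 11.2491225 ≈ 11.25.

11.25 m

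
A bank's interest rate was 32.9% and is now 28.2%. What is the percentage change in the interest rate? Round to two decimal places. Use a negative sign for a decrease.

The change is 28.2 − 32.9 = -4.7 percentage points.
Relative to the original 32.9%, that is -4.7 ÷ 32.9 ≈ -14.29%.

-14.29%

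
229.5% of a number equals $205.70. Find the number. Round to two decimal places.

$89.63

$205.70 ÷ 2.295 ≈ $89.63.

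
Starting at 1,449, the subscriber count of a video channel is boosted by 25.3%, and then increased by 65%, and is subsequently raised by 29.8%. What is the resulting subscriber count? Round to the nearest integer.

3,888

Apply the 25.3% increase: 1,449 × 1.253 = 1815.597.
Apply the 65% increase: 1815.597 × 1.65 = 2995.73505.
29.8% increase: 2995.73505 × 1.298 = 3888.4640949 ≈ 3,888.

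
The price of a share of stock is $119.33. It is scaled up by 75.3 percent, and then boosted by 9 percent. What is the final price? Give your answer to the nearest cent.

75.3% increase: $119.33 × 1.753 = $209.18549.
After the 9% increase: $209.18549 × 1.09 = $228.0121841 ≈ $228.01.

$228.01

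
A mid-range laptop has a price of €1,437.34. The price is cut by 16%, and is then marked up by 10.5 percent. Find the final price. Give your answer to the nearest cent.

After the 16% decrease: €1,437.34 × 0.84 = €1207.3656.
Apply the 10.5% increase: €1207.3656 × 1.105 = €1334.138988 ≈ €1,334.14.

€1,334.14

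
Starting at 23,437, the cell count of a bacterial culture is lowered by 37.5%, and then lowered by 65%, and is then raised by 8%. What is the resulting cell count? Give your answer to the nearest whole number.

5,537

37.5% decrease: 23,437 × 0.625 = 14648.125.
After the 65% decrease: 14648.125 × 0.35 = 5126.84375.
8% increase: 5126.84375 × 1.08 = 5536.99125 ≈ 5,537.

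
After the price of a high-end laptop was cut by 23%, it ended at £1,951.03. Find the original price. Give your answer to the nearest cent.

£2,533.81

The overall multiplier applied was 0.77.
So the original price was £1,951.03 ÷ 0.77 ≈ £2,533.81.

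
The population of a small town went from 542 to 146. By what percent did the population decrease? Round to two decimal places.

73.06%

Change: 146 − 542 = -396.
Relative to the original: -396 ÷ 542 ≈ -73.06%.
So the population decreased by 73.06%.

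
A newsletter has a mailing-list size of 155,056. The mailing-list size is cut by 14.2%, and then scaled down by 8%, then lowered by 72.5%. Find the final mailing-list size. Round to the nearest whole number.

33,659

After the 14.2% decrease: 155,056 × 0.858 = 133038.048.
After the 8% decrease: 133038.048 × 0.92 = 122395.00416.
72.5% decrease: 122395.00416 × 0.275 = 33658.626144 ≈ 33,659.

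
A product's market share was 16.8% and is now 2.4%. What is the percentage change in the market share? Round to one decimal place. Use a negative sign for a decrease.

The change is 2.4 − 16.8 = -14.4 percentage points.
Relative to the original 16.8%, that is -14.4 ÷ 16.8 ≈ -85.7%.

-85.7%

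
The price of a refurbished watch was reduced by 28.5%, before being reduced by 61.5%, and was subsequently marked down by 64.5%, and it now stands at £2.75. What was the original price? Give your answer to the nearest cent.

£28.14

Undoing the 64.5% decrease: £2.75 ÷ 0.355 ≈ £7.746479.
Undoing the 61.5% decrease: £7.746479 ÷ 0.385 ≈ £20.120725.
Undoing the 28.5% decrease: £20.120725 ÷ 0.715 ≈ £28.14.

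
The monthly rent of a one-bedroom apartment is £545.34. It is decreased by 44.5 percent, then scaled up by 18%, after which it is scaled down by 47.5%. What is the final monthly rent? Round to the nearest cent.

£187.50

After the 44.5% decrease: £545.34 × 0.555 = £302.6637.
After the 18% increase: £302.6637 × 1.18 = £357.143166.
After the 47.5% decrease: £357.143166 × 0.525 = £187.50016215 ≈ £187.50.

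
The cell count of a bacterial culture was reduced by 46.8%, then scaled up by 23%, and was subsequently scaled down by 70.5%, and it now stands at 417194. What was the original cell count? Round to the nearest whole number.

Undoing the 70.5% decrease: 417194 ÷ 0.295 ≈ 1414216.949153.
Undoing the 23% increase: 1414216.949153 ÷ 1.23 ≈ 1149769.87736.
Undoing the 46.8% decrease: 1149769.87736 ÷ 0.532 ≈ 2161222.

2161222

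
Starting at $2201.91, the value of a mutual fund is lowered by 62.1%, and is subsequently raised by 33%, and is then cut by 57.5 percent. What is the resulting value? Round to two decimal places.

Apply the 62.1% decrease: $2201.91 × 0.379 = $834.52389.
33% increase: $834.52389 × 1.33 = $1109.9167737.
57.5% decrease: $1109.9167737 × 0.425 = $471.7146288225 ≈ $471.71.

$471.71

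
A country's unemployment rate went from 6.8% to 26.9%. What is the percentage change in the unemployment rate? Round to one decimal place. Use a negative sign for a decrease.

295.6%

The change is 26.9 − 6.8 = 20.1 percentage points.
Relative to the original 6.8%, that is 20.1 ÷ 6.8 ≈ 295.6%.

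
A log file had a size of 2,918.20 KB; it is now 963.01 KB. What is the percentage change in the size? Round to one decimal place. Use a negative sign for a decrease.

-67.0%

Change: 963.01 − 2,918.20 = -1,955.19.
Relative to the original: -1,955.19 ÷ 2,918.20 ≈ -67.0%.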